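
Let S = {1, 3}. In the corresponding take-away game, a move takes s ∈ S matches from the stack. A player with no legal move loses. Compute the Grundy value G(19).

G(0) = 0
G(1) = mex{0} = 1
G(2) = mex{1} = 0
G(3) = mex{0,0} = 1
G(4) = mex{1,1} = 0
G(5) = mex{0,0} = 1
G(6) = mex{1,1} = 0
G(7) = mex{0,0} = 1
G(8) = mex{1,1} = 0
G(9) = mex{0,0} = 1
G(10) = mex{1,1} = 0
G(11) = mex{0,0} = 1
G(12) = mex{1,1} = 0
G(13) = mex{0,0} = 1
G(14) = mex{1,1} = 0
G(15) = mex{0,0} = 1
G(16) = mex{1,1} = 0
G(17) = mex{0,0} = 1
G(18) = mex{1,1} = 0
G(19) = mex{0,0} = 1

1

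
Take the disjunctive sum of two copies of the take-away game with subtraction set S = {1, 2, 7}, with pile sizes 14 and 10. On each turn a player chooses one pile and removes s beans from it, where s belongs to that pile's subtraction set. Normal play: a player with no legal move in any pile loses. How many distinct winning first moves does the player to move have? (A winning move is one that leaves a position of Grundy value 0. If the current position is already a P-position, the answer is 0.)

3

All piles use S = {1, 2, 7}:
G(0) = 0
G(1) = mex{0} = 1
G(2) = mex{1,0} = 2
G(3) = mex{2,1} = 0
G(4) = mex{0,2} = 1
G(5) = mex{1,0} = 2
G(6) = mex{2,1} = 0
G(7) = mex{0,2,0} = 1
G(8) = mex{1,0,1} = 2
G(9) = mex{2,1,2} = 0
G(10) = mex{0,2,0} = 1
G(11) = mex{1,0,1} = 2
G(12) = mex{2,1,2} = 0
G(13) = mex{0,2,0} = 1
G(14) = mex{1,0,1} = 2
Pile A: G(14) = 2.
Pile B: G(10) = 1.
Combined Grundy value = 2 ⊕ 1 = 3.
A winning move leaves total XOR = 0, i.e. changes one component's Grundy value g to g ⊕ X where X is the current total.
Pile A: need g' = 2⊕3 = 1. Options: 14−1→G=1, 14−2→G=0, 14−7→G=1. Hits: 2.
Pile B: need g' = 1⊕3 = 2. Options: 10−1→G=0, 10−2→G=2, 10−7→G=0. Hits: 1.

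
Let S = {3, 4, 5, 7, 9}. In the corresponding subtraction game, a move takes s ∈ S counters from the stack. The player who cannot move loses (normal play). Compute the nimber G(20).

2

G(0) = 0
G(1) = mex{} = 0
G(2) = mex{} = 0
G(3) = mex{0} = 1
G(4) = mex{0,0} = 1
G(5) = mex{0,0,0} = 1
G(6) = mex{1,0,0} = 2
G(7) = mex{1,1,0,0} = 2
G(8) = mex{1,1,1,0} = 2
G(9) = mex{2,1,1,0,0} = 3
G(10) = mex{2,2,1,1,0} = 3
G(11) = mex{2,2,2,1,0} = 3
G(12) = mex{3,2,2,1,1} = 0
G(13) = mex{3,3,2,2,1} = 0
G(14) = mex{3,3,3,2,1} = 0
G(15) = mex{0,3,3,2,2} = 1
G(16) = mex{0,0,3,3,2} = 1
G(17) = mex{0,0,0,3,2} = 1
G(18) = mex{1,0,0,3,3} = 2
G(19) = mex{1,1,0,0,3} = 2
G(20) = mex{1,1,1,0,3} = 2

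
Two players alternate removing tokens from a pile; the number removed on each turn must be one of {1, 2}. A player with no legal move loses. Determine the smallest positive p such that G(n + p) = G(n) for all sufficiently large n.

3

G(0) = 0
G(1) = mex{0} = 1
G(2) = mex{1,0} = 2
G(3) = mex{2,1} = 0
G(4) = mex{0,2} = 1
G(5) = mex{1,0} = 2
G(6) = mex{2,1} = 0
G(7) = mex{0,2} = 1
G(8) = mex{1,0} = 2
G(9) = mex{2,1} = 0
G(10) = mex{0,2} = 1
G(11) = mex{1,0} = 2
G(12) = mex{2,1} = 0
G(13) = mex{0,2} = 1
G(14) = mex{1,0} = 2
G(n+3) = G(n) holds for n = 0,…,1 (a full window of length max(S) = 2), so the sequence is purely periodic with period 3.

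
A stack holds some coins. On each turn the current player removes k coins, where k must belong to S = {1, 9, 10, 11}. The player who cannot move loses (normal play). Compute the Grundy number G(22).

n :  0  1  2  3  4  5  6  7  8  9 10 11 12 13 14 15 16 17 18 19 20 21 22
G :  0  1  0  1  0  1  0  1  0  1  2  3  2  3  2  3  2  3  2  3  0  1  0

0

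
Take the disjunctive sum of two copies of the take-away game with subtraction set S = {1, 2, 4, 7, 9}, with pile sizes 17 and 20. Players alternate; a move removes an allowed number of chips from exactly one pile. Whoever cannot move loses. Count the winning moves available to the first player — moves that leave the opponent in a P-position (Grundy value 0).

1

All piles use S = {1, 2, 4, 7, 9}:
n :  0  1  2  3  4  5  6  7  8  9 10 11 12 13 14 15 16 17 18 19 20
G :  0  1  2  0  1  2  0  1  2  3  4  0  1  2  0  1  2  0  1  2  3
Pile A: G(17) = 0.
Pile B: G(20) = 3.
Combined Grundy value = 0 ⊕ 3 = 3.
A winning move leaves total XOR = 0, i.e. changes one component's Grundy value g to g ⊕ X where X is the current total.
Pile A: need g' = 0⊕3 = 3. Options: 17−1→G=2, 17−2→G=1, 17−4→G=2, 17−7→G=4, 17−9→G=2. Hits: 0.
Pile B: need g' = 3⊕3 = 0. Options: 20−1→G=2, 20−2→G=1, 20−4→G=2, 20−7→G=2, 20−9→G=0. Hits: 1.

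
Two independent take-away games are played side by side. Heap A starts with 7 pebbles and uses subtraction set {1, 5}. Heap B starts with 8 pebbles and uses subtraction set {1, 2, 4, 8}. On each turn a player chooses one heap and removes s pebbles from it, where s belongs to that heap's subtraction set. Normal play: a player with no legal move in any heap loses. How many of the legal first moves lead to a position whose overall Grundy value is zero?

2

Heap A, S = {1, 5}:
G(0) = 0
G(1) = mex{0} = 1
G(2) = mex{1} = 0
G(3) = mex{0} = 1
G(4) = mex{1} = 0
G(5) = mex{0,0} = 1
G(6) = mex{1,1} = 0
G(7) = mex{0,0} = 1
G_A(7) = 1.
Heap B, S = {1, 2, 4, 8}:
G(0) = 0
G(1) = mex{0} = 1
G(2) = mex{1,0} = 2
G(3) = mex{2,1} = 0
G(4) = mex{0,2,0} = 1
G(5) = mex{1,0,1} = 2
G(6) = mex{2,1,2} = 0
G(7) = mex{0,2,0} = 1
G(8) = mex{1,0,1,0} = 2
G_B(8) = 2.
Combined Grundy value = 1 ⊕ 2 = 3.
A winning move leaves total XOR = 0, i.e. changes one component's Grundy value g to g ⊕ X where X is the current total.
Heap A: need g' = 1⊕3 = 2. Options: 7−1→G=0, 7−5→G=0. Hits: 0.
Heap B: need g' = 2⊕3 = 1. Options: 8−1→G=1, 8−2→G=0, 8−4→G=1, 8−8→G=0. Hits: 2.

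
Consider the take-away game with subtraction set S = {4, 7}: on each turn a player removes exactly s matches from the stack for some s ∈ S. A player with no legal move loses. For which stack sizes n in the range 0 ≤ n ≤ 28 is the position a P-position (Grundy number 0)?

0, 1, 2, 3, 11, 12, 13, 14, 22, 23, 24, 25

G(0) = 0
G(1) = mex{} = 0
G(2) = mex{} = 0
G(3) = mex{} = 0
G(4) = mex{0} = 1
G(5) = mex{0} = 1
G(6) = mex{0} = 1
G(7) = mex{0,0} = 1
G(8) = mex{1,0} = 2
G(9) = mex{1,0} = 2
G(10) = mex{1,0} = 2
G(11) = mex{1,1} = 0
G(12) = mex{2,1} = 0
G(13) = mex{2,1} = 0
G(14) = mex{2,1} = 0
G(15) = mex{0,2} = 1
G(16) = mex{0,2} = 1
G(17) = mex{0,2} = 1
G(18) = mex{0,0} = 1
G(19) = mex{1,0} = 2
G(20) = mex{1,0} = 2
G(21) = mex{1,0} = 2
G(22) = mex{1,1} = 0
G(23) = mex{2,1} = 0
G(24) = mex{2,1} = 0
G(25) = mex{2,1} = 0
G(26) = mex{0,2} = 1
G(27) = mex{0,2} = 1
G(28) = mex{0,2} = 1
P-positions are exactly the n with G(n) = 0.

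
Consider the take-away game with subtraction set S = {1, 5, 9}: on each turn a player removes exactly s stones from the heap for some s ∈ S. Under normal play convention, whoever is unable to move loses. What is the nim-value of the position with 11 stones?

1

G(0) = 0
G(1) = mex{0} = 1
G(2) = mex{1} = 0
G(3) = mex{0} = 1
G(4) = mex{1} = 0
G(5) = mex{0,0} = 1
G(6) = mex{1,1} = 0
G(7) = mex{0,0} = 1
G(8) = mex{1,1} = 0
G(9) = mex{0,0,0} = 1
G(10) = mex{1,1,1} = 0
G(11) = mex{0,0,0} = 1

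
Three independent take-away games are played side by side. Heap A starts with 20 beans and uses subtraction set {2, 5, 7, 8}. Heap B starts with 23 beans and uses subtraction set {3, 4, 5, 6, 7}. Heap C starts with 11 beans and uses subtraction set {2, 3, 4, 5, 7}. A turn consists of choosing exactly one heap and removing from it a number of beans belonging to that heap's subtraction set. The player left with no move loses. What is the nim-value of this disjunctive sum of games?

3

Heap A, S = {2, 5, 7, 8}:
n :  0  1  2  3  4  5  6  7  8  9 10 11 12 13 14 15 16 17 18 19 20
G :  0  0  1  1  0  2  1  3  2  2  0  3  1  0  0  1  1  3  2  2  3
G_A(20) = 3.
Heap B, S = {3, 4, 5, 6, 7}:
G(0) = 0
G(1) = mex{} = 0
G(2) = mex{} = 0
G(3) = mex{0} = 1
G(4) = mex{0,0} = 1
G(5) = mex{0,0,0} = 1
G(6) = mex{1,0,0,0} = 2
G(7) = mex{1,1,0,0,0} = 2
G(8) = mex{1,1,1,0,0} = 2
G(9) = mex{2,1,1,1,0} = 3
G(10) = mex{2,2,1,1,1} = 0
G(11) = mex{2,2,2,1,1} = 0
G(12) = mex{3,2,2,2,1} = 0
G(13) = mex{0,3,2,2,2} = 1
G(14) = mex{0,0,3,2,2} = 1
G(15) = mex{0,0,0,3,2} = 1
G(16) = mex{1,0,0,0,3} = 2
G(17) = mex{1,1,0,0,0} = 2
G(18) = mex{1,1,1,0,0} = 2
G(19) = mex{2,1,1,1,0} = 3
G(20) = mex{2,2,1,1,1} = 0
G(21) = mex{2,2,2,1,1} = 0
G(22) = mex{3,2,2,2,1} = 0
G(23) = mex{0,3,2,2,2} = 1
G_B(23) = 1.
Heap C, S = {2, 3, 4, 5, 7}:
G(0) = 0
G(1) = mex{} = 0
G(2) = mex{0} = 1
G(3) = mex{0,0} = 1
G(4) = mex{1,0,0} = 2
G(5) = mex{1,1,0,0} = 2
G(6) = mex{2,1,1,0} = 3
G(7) = mex{2,2,1,1,0} = 3
G(8) = mex{3,2,2,1,0} = 4
G(9) = mex{3,3,2,2,1} = 0
G(10) = mex{4,3,3,2,1} = 0
G(11) = mex{0,4,3,3,2} = 1
G_C(11) = 1.
Combined Grundy value = 3 ⊕ 1 ⊕ 1 = 3.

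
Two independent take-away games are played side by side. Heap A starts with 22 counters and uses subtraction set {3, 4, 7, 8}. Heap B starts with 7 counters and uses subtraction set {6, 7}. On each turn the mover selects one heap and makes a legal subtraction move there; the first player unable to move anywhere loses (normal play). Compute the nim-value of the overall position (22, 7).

1

Heap A, S = {3, 4, 7, 8}:
G(0) = 0
G(1) = mex{} = 0
G(2) = mex{} = 0
G(3) = mex{0} = 1
G(4) = mex{0,0} = 1
G(5) = mex{0,0} = 1
G(6) = mex{1,0} = 2
G(7) = mex{1,1,0} = 2
G(8) = mex{1,1,0,0} = 2
G(9) = mex{2,1,0,0} = 3
G(10) = mex{2,2,1,0} = 3
G(11) = mex{2,2,1,1} = 0
G(12) = mex{3,2,1,1} = 0
G(13) = mex{3,3,2,1} = 0
G(14) = mex{0,3,2,2} = 1
G(15) = mex{0,0,2,2} = 1
G(16) = mex{0,0,3,2} = 1
G(17) = mex{1,0,3,3} = 2
G(18) = mex{1,1,0,3} = 2
G(19) = mex{1,1,0,0} = 2
G(20) = mex{2,1,0,0} = 3
G(21) = mex{2,2,1,0} = 3
G(22) = mex{2,2,1,1} = 0
G_A(22) = 0.
Heap B, S = {6, 7}:
n : 0 1 2 3 4 5 6 7
G : 0 0 0 0 0 0 1 1
G_B(7) = 1.
Combined Grundy value = 0 ⊕ 1 = 1.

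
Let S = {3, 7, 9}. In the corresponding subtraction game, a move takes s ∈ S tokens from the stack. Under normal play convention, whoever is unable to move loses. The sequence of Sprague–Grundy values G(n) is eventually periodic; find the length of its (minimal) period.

G(0) = 0
G(1) = mex{} = 0
G(2) = mex{} = 0
G(3) = mex{0} = 1
G(4) = mex{0} = 1
G(5) = mex{0} = 1
G(6) = mex{1} = 0
G(7) = mex{1,0} = 2
G(8) = mex{1,0} = 2
G(9) = mex{0,0,0} = 1
G(10) = mex{2,1,0} = 3
G(11) = mex{2,1,0} = 3
G(12) = mex{1,1,1} = 0
G(13) = mex{3,0,1} = 2
G(14) = mex{3,2,1} = 0
G(15) = mex{0,2,0} = 1
G(16) = mex{2,1,2} = 0
G(17) = mex{0,3,2} = 1
G(18) = mex{1,3,1} = 0
G(19) = mex{0,0,3} = 1
G(20) = mex{1,2,3} = 0
G(21) = mex{0,0,0} = 1
G(22) = mex{1,1,2} = 0
G(23) = mex{0,0,0} = 1
G(24) = mex{1,1,1} = 0
G(25) = mex{0,0,0} = 1
G(26) = mex{1,1,1} = 0
From n = 14 onward G(n+2) = G(n); since this holds over max(S) = 9 consecutive positions the period is 2 (pre-period 14).

2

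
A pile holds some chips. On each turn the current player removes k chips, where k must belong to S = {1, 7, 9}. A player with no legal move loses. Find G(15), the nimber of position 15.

G(0) = 0
G(1) = mex{0} = 1
G(2) = mex{1} = 0
G(3) = mex{0} = 1
G(4) = mex{1} = 0
G(5) = mex{0} = 1
G(6) = mex{1} = 0
G(7) = mex{0,0} = 1
G(8) = mex{1,1} = 0
G(9) = mex{0,0,0} = 1
G(10) = mex{1,1,1} = 0
G(11) = mex{0,0,0} = 1
G(12) = mex{1,1,1} = 0
G(13) = mex{0,0,0} = 1
G(14) = mex{1,1,1} = 0
G(15) = mex{0,0,0} = 1

1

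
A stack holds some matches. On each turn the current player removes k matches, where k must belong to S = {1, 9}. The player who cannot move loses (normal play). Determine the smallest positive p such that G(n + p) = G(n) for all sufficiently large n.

2

G(0) = 0
G(1) = mex{0} = 1
G(2) = mex{1} = 0
G(3) = mex{0} = 1
G(4) = mex{1} = 0
G(5) = mex{0} = 1
G(6) = mex{1} = 0
G(7) = mex{0} = 1
G(8) = mex{1} = 0
G(9) = mex{0,0} = 1
G(10) = mex{1,1} = 0
G(11) = mex{0,0} = 1
G(12) = mex{1,1} = 0
G(13) = mex{0,0} = 1
G(14) = mex{1,1} = 0
G(n+2) = G(n) holds for n = 0,…,8 (a full window of length max(S) = 9), so the sequence is purely periodic with period 2.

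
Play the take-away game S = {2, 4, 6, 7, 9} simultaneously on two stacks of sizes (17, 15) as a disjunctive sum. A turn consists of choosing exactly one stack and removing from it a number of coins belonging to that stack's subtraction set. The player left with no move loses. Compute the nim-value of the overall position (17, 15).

All stacks use S = {2, 4, 6, 7, 9}:
G(0) = 0
G(1) = mex{} = 0
G(2) = mex{0} = 1
G(3) = mex{0} = 1
G(4) = mex{1,0} = 2
G(5) = mex{1,0} = 2
G(6) = mex{2,1,0} = 3
G(7) = mex{2,1,0,0} = 3
G(8) = mex{3,2,1,0} = 4
G(9) = mex{3,2,1,1,0} = 4
G(10) = mex{4,3,2,1,0} = 5
G(11) = mex{4,3,2,2,1} = 0
G(12) = mex{5,4,3,2,1} = 0
G(13) = mex{0,4,3,3,2} = 1
G(14) = mex{0,5,4,3,2} = 1
G(15) = mex{1,0,4,4,3} = 2
G(16) = mex{1,0,5,4,3} = 2
G(17) = mex{2,1,0,5,4} = 3
Stack A: G(17) = 3.
Stack B: G(15) = 2.
Combined Grundy value = 3 ⊕ 2 = 1.

1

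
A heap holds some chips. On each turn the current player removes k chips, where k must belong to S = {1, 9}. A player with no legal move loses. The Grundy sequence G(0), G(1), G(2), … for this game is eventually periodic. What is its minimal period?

2

n :  0  1  2  3  4  5  6  7  8  9 10 11 12 13 14
G :  0  1  0  1  0  1  0  1  0  1  0  1  0  1  0
G(n+2) = G(n) holds for n = 0,…,8 (a full window of length max(S) = 9), so the sequence is purely periodic with period 2.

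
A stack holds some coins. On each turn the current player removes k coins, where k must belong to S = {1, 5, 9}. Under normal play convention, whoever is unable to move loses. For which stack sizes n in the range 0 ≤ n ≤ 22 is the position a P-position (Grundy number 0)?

G(0) = 0
G(1) = mex{0} = 1
G(2) = mex{1} = 0
G(3) = mex{0} = 1
G(4) = mex{1} = 0
G(5) = mex{0,0} = 1
G(6) = mex{1,1} = 0
G(7) = mex{0,0} = 1
G(8) = mex{1,1} = 0
G(9) = mex{0,0,0} = 1
G(10) = mex{1,1,1} = 0
G(11) = mex{0,0,0} = 1
G(12) = mex{1,1,1} = 0
G(13) = mex{0,0,0} = 1
G(14) = mex{1,1,1} = 0
G(15) = mex{0,0,0} = 1
G(16) = mex{1,1,1} = 0
G(17) = mex{0,0,0} = 1
G(18) = mex{1,1,1} = 0
G(19) = mex{0,0,0} = 1
G(20) = mex{1,1,1} = 0
G(21) = mex{0,0,0} = 1
G(22) = mex{1,1,1} = 0
P-positions are exactly the n with G(n) = 0.

0, 2, 4, 6, 8, 10, 12, 14, 16, 18, 20, 22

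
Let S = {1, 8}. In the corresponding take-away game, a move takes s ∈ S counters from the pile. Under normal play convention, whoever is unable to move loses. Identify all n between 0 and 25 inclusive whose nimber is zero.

G(0) = 0
G(1) = mex{0} = 1
G(2) = mex{1} = 0
G(3) = mex{0} = 1
G(4) = mex{1} = 0
G(5) = mex{0} = 1
G(6) = mex{1} = 0
G(7) = mex{0} = 1
G(8) = mex{1,0} = 2
G(9) = mex{2,1} = 0
G(10) = mex{0,0} = 1
G(11) = mex{1,1} = 0
G(12) = mex{0,0} = 1
G(13) = mex{1,1} = 0
G(14) = mex{0,0} = 1
G(15) = mex{1,1} = 0
G(16) = mex{0,2} = 1
G(17) = mex{1,0} = 2
G(18) = mex{2,1} = 0
G(19) = mex{0,0} = 1
G(20) = mex{1,1} = 0
G(21) = mex{0,0} = 1
G(22) = mex{1,1} = 0
G(23) = mex{0,0} = 1
G(24) = mex{1,1} = 0
G(25) = mex{0,2} = 1
P-positions are exactly the n with G(n) = 0.

0, 2, 4, 6, 9, 11, 13, 15, 18, 20, 22, 24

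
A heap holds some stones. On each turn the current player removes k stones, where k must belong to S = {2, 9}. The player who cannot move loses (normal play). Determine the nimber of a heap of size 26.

n :  0  1  2  3  4  5  6  7  8  9 10 11 12 13 14 15 16 17 18 19 20 21 22 23 24 25 26
G :  0  0  1  1  0  0  1  1  0  2  1  0  0  1  1  0  0  1  1  0  2  1  0  0  1  1  0

0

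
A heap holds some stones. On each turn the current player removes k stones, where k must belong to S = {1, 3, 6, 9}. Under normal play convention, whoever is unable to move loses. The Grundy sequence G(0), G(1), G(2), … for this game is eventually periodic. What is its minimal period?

n :  0  1  2  3  4  5  6  7  8  9 10 11 12 13 14 15 16 17 18 19 20 21 22 23 24 25
G :  0  1  0  1  0  1  2  3  2  3  2  3  0  1  0  1  0  1  2  3  2  3  2  3  0  1
G(n+12) = G(n) holds for n = 0,…,8 (a full window of length max(S) = 9), so the sequence is purely periodic with period 12.

12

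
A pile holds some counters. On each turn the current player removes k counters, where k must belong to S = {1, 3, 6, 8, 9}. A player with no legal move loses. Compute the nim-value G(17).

1

G(0) = 0
G(1) = mex{0} = 1
G(2) = mex{1} = 0
G(3) = mex{0,0} = 1
G(4) = mex{1,1} = 0
G(5) = mex{0,0} = 1
G(6) = mex{1,1,0} = 2
G(7) = mex{2,0,1} = 3
G(8) = mex{3,1,0,0} = 2
G(9) = mex{2,2,1,1,0} = 3
G(10) = mex{3,3,0,0,1} = 2
G(11) = mex{2,2,1,1,0} = 3
G(12) = mex{3,3,2,0,1} = 4
G(13) = mex{4,2,3,1,0} = 5
G(14) = mex{5,3,2,2,1} = 0
G(15) = mex{0,4,3,3,2} = 1
G(16) = mex{1,5,2,2,3} = 0
G(17) = mex{0,0,3,3,2} = 1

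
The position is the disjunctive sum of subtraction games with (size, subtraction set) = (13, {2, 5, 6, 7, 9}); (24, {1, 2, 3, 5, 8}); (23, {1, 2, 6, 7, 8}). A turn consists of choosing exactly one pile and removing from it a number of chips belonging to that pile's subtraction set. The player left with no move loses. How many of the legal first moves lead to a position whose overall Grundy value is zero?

Pile A, S = {2, 5, 6, 7, 9}:
n :  0  1  2  3  4  5  6  7  8  9 10 11 12 13
G :  0  0  1  1  0  2  1  3  2  2  3  3  0  4
G_A(13) = 4.
Pile B, S = {1, 2, 3, 5, 8}:
n :  0  1  2  3  4  5  6  7  8  9 10 11 12 13 14 15 16 17 18 19 20 21 22 23 24
G :  0  1  2  3  0  1  2  3  4  5  0  1  2  3  0  1  2  3  4  5  0  1  2  3  0
G_B(24) = 0.
Pile C, S = {1, 2, 6, 7, 8}:
G(0) = 0
G(1) = mex{0} = 1
G(2) = mex{1,0} = 2
G(3) = mex{2,1} = 0
G(4) = mex{0,2} = 1
G(5) = mex{1,0} = 2
G(6) = mex{2,1,0} = 3
G(7) = mex{3,2,1,0} = 4
G(8) = mex{4,3,2,1,0} = 5
G(9) = mex{5,4,0,2,1} = 3
G(10) = mex{3,5,1,0,2} = 4
G(11) = mex{4,3,2,1,0} = 5
G(12) = mex{5,4,3,2,1} = 0
G(13) = mex{0,5,4,3,2} = 1
G(14) = mex{1,0,5,4,3} = 2
G(15) = mex{2,1,3,5,4} = 0
G(16) = mex{0,2,4,3,5} = 1
G(17) = mex{1,0,5,4,3} = 2
G(18) = mex{2,1,0,5,4} = 3
G(19) = mex{3,2,1,0,5} = 4
G(20) = mex{4,3,2,1,0} = 5
G(21) = mex{5,4,0,2,1} = 3
G(22) = mex{3,5,1,0,2} = 4
G(23) = mex{4,3,2,1,0} = 5
G_C(23) = 5.
Combined Grundy value = 4 ⊕ 0 ⊕ 5 = 1.
A winning move leaves total XOR = 0, i.e. changes one component's Grundy value g to g ⊕ X where X is the current total.
Pile A: need g' = 4⊕1 = 5. Options: 13−2→G=3, 13−5→G=2, 13−6→G=3, 13−7→G=1, 13−9→G=0. Hits: 0.
Pile B: need g' = 0⊕1 = 1. Options: 24−1→G=3, 24−2→G=2, 24−3→G=1, 24−5→G=5, 24−8→G=2. Hits: 1.
Pile C: need g' = 5⊕1 = 4. Options: 23−1→G=4, 23−2→G=3, 23−6→G=2, 23−7→G=1, 23−8→G=0. Hits: 1.

2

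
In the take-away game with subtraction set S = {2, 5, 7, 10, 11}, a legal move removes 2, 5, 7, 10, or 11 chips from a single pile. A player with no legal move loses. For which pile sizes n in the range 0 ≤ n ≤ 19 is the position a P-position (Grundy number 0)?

G(0) = 0
G(1) = mex{} = 0
G(2) = mex{0} = 1
G(3) = mex{0} = 1
G(4) = mex{1} = 0
G(5) = mex{1,0} = 2
G(6) = mex{0,0} = 1
G(7) = mex{2,1,0} = 3
G(8) = mex{1,1,0} = 2
G(9) = mex{3,0,1} = 2
G(10) = mex{2,2,1,0} = 3
G(11) = mex{2,1,0,0,0} = 3
G(12) = mex{3,3,2,1,0} = 4
G(13) = mex{3,2,1,1,1} = 0
G(14) = mex{4,2,3,0,1} = 5
G(15) = mex{0,3,2,2,0} = 1
G(16) = mex{5,3,2,1,2} = 0
G(17) = mex{1,4,3,3,1} = 0
G(18) = mex{0,0,3,2,3} = 1
G(19) = mex{0,5,4,2,2} = 1
P-positions are exactly the n with G(n) = 0.

0, 1, 4, 13, 16, 17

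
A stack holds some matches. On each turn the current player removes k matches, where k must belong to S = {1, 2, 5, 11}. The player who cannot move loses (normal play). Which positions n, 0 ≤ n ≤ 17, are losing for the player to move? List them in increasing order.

n :  0  1  2  3  4  5  6  7  8  9 10 11 12 13 14 15 16 17
G :  0  1  2  0  1  2  0  1  2  0  1  2  0  1  2  0  1  2
P-positions are exactly the n with G(n) = 0.

0, 3, 6, 9, 12, 15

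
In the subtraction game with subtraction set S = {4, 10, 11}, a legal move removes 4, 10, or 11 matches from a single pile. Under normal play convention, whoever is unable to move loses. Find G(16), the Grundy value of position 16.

0

G(0) = 0
G(1) = mex{} = 0
G(2) = mex{} = 0
G(3) = mex{} = 0
G(4) = mex{0} = 1
G(5) = mex{0} = 1
G(6) = mex{0} = 1
G(7) = mex{0} = 1
G(8) = mex{1} = 0
G(9) = mex{1} = 0
G(10) = mex{1,0} = 2
G(11) = mex{1,0,0} = 2
G(12) = mex{0,0,0} = 1
G(13) = mex{0,0,0} = 1
G(14) = mex{2,1,0} = 3
G(15) = mex{2,1,1} = 0
G(16) = mex{1,1,1} = 0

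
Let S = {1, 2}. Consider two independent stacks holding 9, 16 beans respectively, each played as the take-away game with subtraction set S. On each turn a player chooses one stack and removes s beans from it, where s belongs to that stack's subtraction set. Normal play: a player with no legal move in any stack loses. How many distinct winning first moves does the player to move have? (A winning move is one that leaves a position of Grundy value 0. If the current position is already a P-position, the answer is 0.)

All stacks use S = {1, 2}:
G(0) = 0
G(1) = mex{0} = 1
G(2) = mex{1,0} = 2
G(3) = mex{2,1} = 0
G(4) = mex{0,2} = 1
G(5) = mex{1,0} = 2
G(6) = mex{2,1} = 0
G(7) = mex{0,2} = 1
G(8) = mex{1,0} = 2
G(9) = mex{2,1} = 0
G(10) = mex{0,2} = 1
G(11) = mex{1,0} = 2
G(12) = mex{2,1} = 0
G(13) = mex{0,2} = 1
G(14) = mex{1,0} = 2
G(15) = mex{2,1} = 0
G(16) = mex{0,2} = 1
Stack A: G(9) = 0.
Stack B: G(16) = 1.
Combined Grundy value = 0 ⊕ 1 = 1.
A winning move leaves total XOR = 0, i.e. changes one component's Grundy value g to g ⊕ X where X is the current total.
Stack A: need g' = 0⊕1 = 1. Options: 9−1→G=2, 9−2→G=1. Hits: 1.
Stack B: need g' = 1⊕1 = 0. Options: 16−1→G=0, 16−2→G=2. Hits: 1.

2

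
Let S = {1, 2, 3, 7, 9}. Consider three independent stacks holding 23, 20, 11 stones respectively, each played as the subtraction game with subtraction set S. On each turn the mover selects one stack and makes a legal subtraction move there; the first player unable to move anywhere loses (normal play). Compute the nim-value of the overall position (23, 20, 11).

0

All stacks use S = {1, 2, 3, 7, 9}:
n :  0  1  2  3  4  5  6  7  8  9 10 11 12 13 14 15 16 17 18 19 20 21 22 23
G :  0  1  2  3  0  1  2  3  0  1  2  3  0  1  2  3  0  1  2  3  0  1  2  3
Stack A: G(23) = 3.
Stack B: G(20) = 0.
Stack C: G(11) = 3.
Combined Grundy value = 3 ⊕ 0 ⊕ 3 = 0.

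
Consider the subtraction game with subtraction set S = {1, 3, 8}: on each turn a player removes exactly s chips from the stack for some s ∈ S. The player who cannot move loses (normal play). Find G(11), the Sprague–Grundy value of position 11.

0

n :  0  1  2  3  4  5  6  7  8  9 10 11
G :  0  1  0  1  0  1  0  1  2  3  2  0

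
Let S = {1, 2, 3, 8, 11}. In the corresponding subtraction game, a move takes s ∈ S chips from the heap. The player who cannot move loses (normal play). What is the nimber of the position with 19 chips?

1

G(0) = 0
G(1) = mex{0} = 1
G(2) = mex{1,0} = 2
G(3) = mex{2,1,0} = 3
G(4) = mex{3,2,1} = 0
G(5) = mex{0,3,2} = 1
G(6) = mex{1,0,3} = 2
G(7) = mex{2,1,0} = 3
G(8) = mex{3,2,1,0} = 4
G(9) = mex{4,3,2,1} = 0
G(10) = mex{0,4,3,2} = 1
G(11) = mex{1,0,4,3,0} = 2
G(12) = mex{2,1,0,0,1} = 3
G(13) = mex{3,2,1,1,2} = 0
G(14) = mex{0,3,2,2,3} = 1
G(15) = mex{1,0,3,3,0} = 2
G(16) = mex{2,1,0,4,1} = 3
G(17) = mex{3,2,1,0,2} = 4
G(18) = mex{4,3,2,1,3} = 0
G(19) = mex{0,4,3,2,4} = 1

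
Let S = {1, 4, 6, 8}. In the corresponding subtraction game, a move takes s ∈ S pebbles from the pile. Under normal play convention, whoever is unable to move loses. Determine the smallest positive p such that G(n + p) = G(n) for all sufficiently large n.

12

G(0) = 0
G(1) = mex{0} = 1
G(2) = mex{1} = 0
G(3) = mex{0} = 1
G(4) = mex{1,0} = 2
G(5) = mex{2,1} = 0
G(6) = mex{0,0,0} = 1
G(7) = mex{1,1,1} = 0
G(8) = mex{0,2,0,0} = 1
G(9) = mex{1,0,1,1} = 2
G(10) = mex{2,1,2,0} = 3
G(11) = mex{3,0,0,1} = 2
G(12) = mex{2,1,1,2} = 0
G(13) = mex{0,2,0,0} = 1
G(14) = mex{1,3,1,1} = 0
G(15) = mex{0,2,2,0} = 1
G(16) = mex{1,0,3,1} = 2
G(17) = mex{2,1,2,2} = 0
G(18) = mex{0,0,0,3} = 1
G(19) = mex{1,1,1,2} = 0
G(20) = mex{0,2,0,0} = 1
G(21) = mex{1,0,1,1} = 2
G(22) = mex{2,1,2,0} = 3
G(23) = mex{3,0,0,1} = 2
G(24) = mex{2,1,1,2} = 0
G(25) = mex{0,2,0,0} = 1
G(n+12) = G(n) holds for n = 0,…,7 (a full window of length max(S) = 8), so the sequence is purely periodic with period 12.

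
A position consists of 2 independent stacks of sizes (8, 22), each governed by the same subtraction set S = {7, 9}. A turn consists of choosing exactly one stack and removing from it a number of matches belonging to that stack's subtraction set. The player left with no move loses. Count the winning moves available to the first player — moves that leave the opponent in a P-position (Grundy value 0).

2

All stacks use S = {7, 9}:
G(0) = 0
G(1) = mex{} = 0
G(2) = mex{} = 0
G(3) = mex{} = 0
G(4) = mex{} = 0
G(5) = mex{} = 0
G(6) = mex{} = 0
G(7) = mex{0} = 1
G(8) = mex{0} = 1
G(9) = mex{0,0} = 1
G(10) = mex{0,0} = 1
G(11) = mex{0,0} = 1
G(12) = mex{0,0} = 1
G(13) = mex{0,0} = 1
G(14) = mex{1,0} = 2
G(15) = mex{1,0} = 2
G(16) = mex{1,1} = 0
G(17) = mex{1,1} = 0
G(18) = mex{1,1} = 0
G(19) = mex{1,1} = 0
G(20) = mex{1,1} = 0
G(21) = mex{2,1} = 0
G(22) = mex{2,1} = 0
Stack A: G(8) = 1.
Stack B: G(22) = 0.
Combined Grundy value = 1 ⊕ 0 = 1.
A winning move leaves total XOR = 0, i.e. changes one component's Grundy value g to g ⊕ X where X is the current total.
Stack A: need g' = 1⊕1 = 0. Options: 8−7→G=0. Hits: 1.
Stack B: need g' = 0⊕1 = 1. Options: 22−7→G=2, 22−9→G=1. Hits: 1.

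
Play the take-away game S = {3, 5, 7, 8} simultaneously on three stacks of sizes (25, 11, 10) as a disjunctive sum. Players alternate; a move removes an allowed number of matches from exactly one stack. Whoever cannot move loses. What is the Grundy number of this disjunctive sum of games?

All stacks use S = {3, 5, 7, 8}:
n :  0  1  2  3  4  5  6  7  8  9 10 11 12 13 14 15 16 17 18 19 20 21 22 23 24 25
G :  0  0  0  1  1  1  2  2  2  3  3  0  0  0  1  1  1  2  2  2  3  3  0  0  0  1
Stack A: G(25) = 1.
Stack B: G(11) = 0.
Stack C: G(10) = 3.
Combined Grundy value = 1 ⊕ 0 ⊕ 3 = 2.

2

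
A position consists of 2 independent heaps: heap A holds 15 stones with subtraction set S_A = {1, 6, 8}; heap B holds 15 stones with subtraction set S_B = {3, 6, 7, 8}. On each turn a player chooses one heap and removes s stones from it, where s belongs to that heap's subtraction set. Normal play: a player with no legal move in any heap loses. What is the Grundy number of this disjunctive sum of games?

0

Heap A, S = {1, 6, 8}:
G(0) = 0
G(1) = mex{0} = 1
G(2) = mex{1} = 0
G(3) = mex{0} = 1
G(4) = mex{1} = 0
G(5) = mex{0} = 1
G(6) = mex{1,0} = 2
G(7) = mex{2,1} = 0
G(8) = mex{0,0,0} = 1
G(9) = mex{1,1,1} = 0
G(10) = mex{0,0,0} = 1
G(11) = mex{1,1,1} = 0
G(12) = mex{0,2,0} = 1
G(13) = mex{1,0,1} = 2
G(14) = mex{2,1,2} = 0
G(15) = mex{0,0,0} = 1
G_A(15) = 1.
Heap B, S = {3, 6, 7, 8}:
n :  0  1  2  3  4  5  6  7  8  9 10 11 12 13 14 15
G :  0  0  0  1  1  1  2  2  2  3  3  0  0  0  1  1
G_B(15) = 1.
Combined Grundy value = 1 ⊕ 1 = 0.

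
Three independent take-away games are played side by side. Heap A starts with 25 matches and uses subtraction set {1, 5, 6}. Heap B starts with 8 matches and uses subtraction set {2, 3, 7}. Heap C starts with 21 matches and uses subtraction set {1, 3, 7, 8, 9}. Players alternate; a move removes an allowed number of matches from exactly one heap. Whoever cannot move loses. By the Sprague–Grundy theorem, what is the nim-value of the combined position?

Heap A, S = {1, 5, 6}:
G(0) = 0
G(1) = mex{0} = 1
G(2) = mex{1} = 0
G(3) = mex{0} = 1
G(4) = mex{1} = 0
G(5) = mex{0,0} = 1
G(6) = mex{1,1,0} = 2
G(7) = mex{2,0,1} = 3
G(8) = mex{3,1,0} = 2
G(9) = mex{2,0,1} = 3
G(10) = mex{3,1,0} = 2
G(11) = mex{2,2,1} = 0
G(12) = mex{0,3,2} = 1
G(13) = mex{1,2,3} = 0
G(14) = mex{0,3,2} = 1
G(15) = mex{1,2,3} = 0
G(16) = mex{0,0,2} = 1
G(17) = mex{1,1,0} = 2
G(18) = mex{2,0,1} = 3
G(19) = mex{3,1,0} = 2
G(20) = mex{2,0,1} = 3
G(21) = mex{3,1,0} = 2
G(22) = mex{2,2,1} = 0
G(23) = mex{0,3,2} = 1
G(24) = mex{1,2,3} = 0
G(25) = mex{0,3,2} = 1
G_A(25) = 1.
Heap B, S = {2, 3, 7}:
G(0) = 0
G(1) = mex{} = 0
G(2) = mex{0} = 1
G(3) = mex{0,0} = 1
G(4) = mex{1,0} = 2
G(5) = mex{1,1} = 0
G(6) = mex{2,1} = 0
G(7) = mex{0,2,0} = 1
G(8) = mex{0,0,0} = 1
G_B(8) = 1.
Heap C, S = {1, 3, 7, 8, 9}:
n :  0  1  2  3  4  5  6  7  8  9 10 11 12 13 14 15 16 17 18 19 20 21
G :  0  1  0  1  0  1  0  1  2  3  2  3  2  3  2  3  0  1  0  1  0  1
G_C(21) = 1.
Combined Grundy value = 1 ⊕ 1 ⊕ 1 = 1.

1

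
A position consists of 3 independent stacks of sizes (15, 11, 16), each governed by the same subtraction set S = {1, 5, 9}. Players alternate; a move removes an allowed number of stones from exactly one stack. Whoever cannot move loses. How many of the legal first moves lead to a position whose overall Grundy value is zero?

0

All stacks use S = {1, 5, 9}:
G(0) = 0
G(1) = mex{0} = 1
G(2) = mex{1} = 0
G(3) = mex{0} = 1
G(4) = mex{1} = 0
G(5) = mex{0,0} = 1
G(6) = mex{1,1} = 0
G(7) = mex{0,0} = 1
G(8) = mex{1,1} = 0
G(9) = mex{0,0,0} = 1
G(10) = mex{1,1,1} = 0
G(11) = mex{0,0,0} = 1
G(12) = mex{1,1,1} = 0
G(13) = mex{0,0,0} = 1
G(14) = mex{1,1,1} = 0
G(15) = mex{0,0,0} = 1
G(16) = mex{1,1,1} = 0
Stack A: G(15) = 1.
Stack B: G(11) = 1.
Stack C: G(16) = 0.
Combined Grundy value = 1 ⊕ 1 ⊕ 0 = 0.
A winning move leaves total XOR = 0, i.e. changes one component's Grundy value g to g ⊕ X where X is the current total.
Stack A: target g' = 1⊕0 = 1, but every legal move changes the Grundy value (mex property), so 0 moves.
Stack B: target g' = 1⊕0 = 1, but every legal move changes the Grundy value (mex property), so 0 moves.
Stack C: target g' = 0⊕0 = 0, but every legal move changes the Grundy value (mex property), so 0 moves.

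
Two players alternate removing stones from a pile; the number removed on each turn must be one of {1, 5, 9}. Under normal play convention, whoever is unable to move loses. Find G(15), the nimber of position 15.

n :  0  1  2  3  4  5  6  7  8  9 10 11 12 13 14 15
G :  0  1  0  1  0  1  0  1  0  1  0  1  0  1  0  1

1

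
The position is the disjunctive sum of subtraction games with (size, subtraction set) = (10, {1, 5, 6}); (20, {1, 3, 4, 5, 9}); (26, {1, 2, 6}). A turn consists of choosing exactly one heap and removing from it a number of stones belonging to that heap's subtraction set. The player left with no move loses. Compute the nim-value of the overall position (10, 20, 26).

Heap A, S = {1, 5, 6}:
G(0) = 0
G(1) = mex{0} = 1
G(2) = mex{1} = 0
G(3) = mex{0} = 1
G(4) = mex{1} = 0
G(5) = mex{0,0} = 1
G(6) = mex{1,1,0} = 2
G(7) = mex{2,0,1} = 3
G(8) = mex{3,1,0} = 2
G(9) = mex{2,0,1} = 3
G(10) = mex{3,1,0} = 2
G_A(10) = 2.
Heap B, S = {1, 3, 4, 5, 9}:
G(0) = 0
G(1) = mex{0} = 1
G(2) = mex{1} = 0
G(3) = mex{0,0} = 1
G(4) = mex{1,1,0} = 2
G(5) = mex{2,0,1,0} = 3
G(6) = mex{3,1,0,1} = 2
G(7) = mex{2,2,1,0} = 3
G(8) = mex{3,3,2,1} = 0
G(9) = mex{0,2,3,2,0} = 1
G(10) = mex{1,3,2,3,1} = 0
G(11) = mex{0,0,3,2,0} = 1
G(12) = mex{1,1,0,3,1} = 2
G(13) = mex{2,0,1,0,2} = 3
G(14) = mex{3,1,0,1,3} = 2
G(15) = mex{2,2,1,0,2} = 3
G(16) = mex{3,3,2,1,3} = 0
G(17) = mex{0,2,3,2,0} = 1
G(18) = mex{1,3,2,3,1} = 0
G(19) = mex{0,0,3,2,0} = 1
G(20) = mex{1,1,0,3,1} = 2
G_B(20) = 2.
Heap C, S = {1, 2, 6}:
n :  0  1  2  3  4  5  6  7  8  9 10 11 12 13 14 15 16 17 18 19 20 21 22 23 24 25 26
G :  0  1  2  0  1  2  3  0  1  2  0  1  2  3  0  1  2  0  1  2  3  0  1  2  0  1  2
G_C(26) = 2.
Combined Grundy value = 2 ⊕ 2 ⊕ 2 = 2.

2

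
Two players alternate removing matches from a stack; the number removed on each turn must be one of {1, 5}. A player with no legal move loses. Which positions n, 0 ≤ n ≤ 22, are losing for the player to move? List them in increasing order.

0, 2, 4, 6, 8, 10, 12, 14, 16, 18, 20, 22

n :  0  1  2  3  4  5  6  7  8  9 10 11 12 13 14 15 16 17 18 19 20 21 22
G :  0  1  0  1  0  1  0  1  0  1  0  1  0  1  0  1  0  1  0  1  0  1  0
P-positions are exactly the n with G(n) = 0.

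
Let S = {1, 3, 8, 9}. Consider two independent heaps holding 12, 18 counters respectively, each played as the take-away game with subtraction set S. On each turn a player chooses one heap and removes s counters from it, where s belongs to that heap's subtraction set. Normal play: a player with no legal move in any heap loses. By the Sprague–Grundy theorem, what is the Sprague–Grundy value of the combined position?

2

All heaps use S = {1, 3, 8, 9}:
n :  0  1  2  3  4  5  6  7  8  9 10 11 12 13 14 15 16 17 18
G :  0  1  0  1  0  1  0  1  2  3  2  3  2  3  2  3  0  1  0
Heap A: G(12) = 2.
Heap B: G(18) = 0.
Combined Grundy value = 2 ⊕ 0 = 2.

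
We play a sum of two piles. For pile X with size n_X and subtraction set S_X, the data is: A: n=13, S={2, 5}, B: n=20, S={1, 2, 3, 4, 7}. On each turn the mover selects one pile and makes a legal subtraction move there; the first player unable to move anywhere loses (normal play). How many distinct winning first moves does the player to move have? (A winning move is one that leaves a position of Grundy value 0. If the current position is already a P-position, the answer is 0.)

Pile A, S = {2, 5}:
G(0) = 0
G(1) = mex{} = 0
G(2) = mex{0} = 1
G(3) = mex{0} = 1
G(4) = mex{1} = 0
G(5) = mex{1,0} = 2
G(6) = mex{0,0} = 1
G(7) = mex{2,1} = 0
G(8) = mex{1,1} = 0
G(9) = mex{0,0} = 1
G(10) = mex{0,2} = 1
G(11) = mex{1,1} = 0
G(12) = mex{1,0} = 2
G(13) = mex{0,0} = 1
G_A(13) = 1.
Pile B, S = {1, 2, 3, 4, 7}:
G(0) = 0
G(1) = mex{0} = 1
G(2) = mex{1,0} = 2
G(3) = mex{2,1,0} = 3
G(4) = mex{3,2,1,0} = 4
G(5) = mex{4,3,2,1} = 0
G(6) = mex{0,4,3,2} = 1
G(7) = mex{1,0,4,3,0} = 2
G(8) = mex{2,1,0,4,1} = 3
G(9) = mex{3,2,1,0,2} = 4
G(10) = mex{4,3,2,1,3} = 0
G(11) = mex{0,4,3,2,4} = 1
G(12) = mex{1,0,4,3,0} = 2
G(13) = mex{2,1,0,4,1} = 3
G(14) = mex{3,2,1,0,2} = 4
G(15) = mex{4,3,2,1,3} = 0
G(16) = mex{0,4,3,2,4} = 1
G(17) = mex{1,0,4,3,0} = 2
G(18) = mex{2,1,0,4,1} = 3
G(19) = mex{3,2,1,0,2} = 4
G(20) = mex{4,3,2,1,3} = 0
G_B(20) = 0.
Combined Grundy value = 1 ⊕ 0 = 1.
A winning move leaves total XOR = 0, i.e. changes one component's Grundy value g to g ⊕ X where X is the current total.
Pile A: need g' = 1⊕1 = 0. Options: 13−2→G=0, 13−5→G=0. Hits: 2.
Pile B: need g' = 0⊕1 = 1. Options: 20−1→G=4, 20−2→G=3, 20−3→G=2, 20−4→G=1, 20−7→G=3. Hits: 1.

3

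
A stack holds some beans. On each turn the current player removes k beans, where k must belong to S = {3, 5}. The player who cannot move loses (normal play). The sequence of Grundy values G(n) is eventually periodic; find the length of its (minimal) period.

8

n :  0  1  2  3  4  5  6  7  8  9 10 11 12 13 14 15 16 17
G :  0  0  0  1  1  1  2  2  0  0  0  1  1  1  2  2  0  0
G(n+8) = G(n) holds for n = 0,…,4 (a full window of length max(S) = 5), so the sequence is purely periodic with period 8.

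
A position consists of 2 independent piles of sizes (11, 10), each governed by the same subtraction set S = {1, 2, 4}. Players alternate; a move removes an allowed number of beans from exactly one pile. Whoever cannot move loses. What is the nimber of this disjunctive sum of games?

All piles use S = {1, 2, 4}:
G(0) = 0
G(1) = mex{0} = 1
G(2) = mex{1,0} = 2
G(3) = mex{2,1} = 0
G(4) = mex{0,2,0} = 1
G(5) = mex{1,0,1} = 2
G(6) = mex{2,1,2} = 0
G(7) = mex{0,2,0} = 1
G(8) = mex{1,0,1} = 2
G(9) = mex{2,1,2} = 0
G(10) = mex{0,2,0} = 1
G(11) = mex{1,0,1} = 2
Pile A: G(11) = 2.
Pile B: G(10) = 1.
Combined Grundy value = 2 ⊕ 1 = 3.

3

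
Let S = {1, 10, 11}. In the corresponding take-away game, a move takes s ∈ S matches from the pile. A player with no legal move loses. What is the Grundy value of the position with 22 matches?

0

n :  0  1  2  3  4  5  6  7  8  9 10 11 12 13 14 15 16 17 18 19 20 21 22
G :  0  1  0  1  0  1  0  1  0  1  2  3  2  3  2  3  2  3  2  3  0  1  0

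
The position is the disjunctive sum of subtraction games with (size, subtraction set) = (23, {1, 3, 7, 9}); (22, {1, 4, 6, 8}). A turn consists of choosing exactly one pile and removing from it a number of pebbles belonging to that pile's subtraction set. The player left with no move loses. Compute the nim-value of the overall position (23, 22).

Pile A, S = {1, 3, 7, 9}:
G(0) = 0
G(1) = mex{0} = 1
G(2) = mex{1} = 0
G(3) = mex{0,0} = 1
G(4) = mex{1,1} = 0
G(5) = mex{0,0} = 1
G(6) = mex{1,1} = 0
G(7) = mex{0,0,0} = 1
G(8) = mex{1,1,1} = 0
G(9) = mex{0,0,0,0} = 1
G(10) = mex{1,1,1,1} = 0
G(11) = mex{0,0,0,0} = 1
G(12) = mex{1,1,1,1} = 0
G(13) = mex{0,0,0,0} = 1
G(14) = mex{1,1,1,1} = 0
G(15) = mex{0,0,0,0} = 1
G(16) = mex{1,1,1,1} = 0
G(17) = mex{0,0,0,0} = 1
G(18) = mex{1,1,1,1} = 0
G(19) = mex{0,0,0,0} = 1
G(20) = mex{1,1,1,1} = 0
G(21) = mex{0,0,0,0} = 1
G(22) = mex{1,1,1,1} = 0
G(23) = mex{0,0,0,0} = 1
G_A(23) = 1.
Pile B, S = {1, 4, 6, 8}:
n :  0  1  2  3  4  5  6  7  8  9 10 11 12 13 14 15 16 17 18 19 20 21 22
G :  0  1  0  1  2  0  1  0  1  2  3  2  0  1  0  1  2  0  1  0  1  2  3
G_B(22) = 3.
Combined Grundy value = 1 ⊕ 3 = 2.

2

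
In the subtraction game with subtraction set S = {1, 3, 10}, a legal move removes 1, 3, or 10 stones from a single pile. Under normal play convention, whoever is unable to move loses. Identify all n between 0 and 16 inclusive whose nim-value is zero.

n :  0  1  2  3  4  5  6  7  8  9 10 11 12 13 14 15 16
G :  0  1  0  1  0  1  0  1  0  1  2  3  2  0  1  0  1
P-positions are exactly the n with G(n) = 0.

0, 2, 4, 6, 8, 13, 15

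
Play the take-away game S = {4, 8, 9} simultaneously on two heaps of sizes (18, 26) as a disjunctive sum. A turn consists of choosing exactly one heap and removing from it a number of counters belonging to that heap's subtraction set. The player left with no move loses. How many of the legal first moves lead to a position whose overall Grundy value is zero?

3

All heaps use S = {4, 8, 9}:
n :  0  1  2  3  4  5  6  7  8  9 10 11 12 13 14 15 16 17 18 19 20 21 22 23 24 25 26
G :  0  0  0  0  1  1  1  1  2  2  2  2  3  0  0  0  0  1  1  1  1  2  2  2  2  3  0
Heap A: G(18) = 1.
Heap B: G(26) = 0.
Combined Grundy value = 1 ⊕ 0 = 1.
A winning move leaves total XOR = 0, i.e. changes one component's Grundy value g to g ⊕ X where X is the current total.
Heap A: need g' = 1⊕1 = 0. Options: 18−4→G=0, 18−8→G=2, 18−9→G=2. Hits: 1.
Heap B: need g' = 0⊕1 = 1. Options: 26−4→G=2, 26−8→G=1, 26−9→G=1. Hits: 2.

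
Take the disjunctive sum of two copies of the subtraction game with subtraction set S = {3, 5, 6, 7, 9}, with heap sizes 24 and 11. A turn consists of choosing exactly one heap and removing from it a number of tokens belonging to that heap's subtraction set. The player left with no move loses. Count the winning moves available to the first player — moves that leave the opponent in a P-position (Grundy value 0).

All heaps use S = {3, 5, 6, 7, 9}:
G(0) = 0
G(1) = mex{} = 0
G(2) = mex{} = 0
G(3) = mex{0} = 1
G(4) = mex{0} = 1
G(5) = mex{0,0} = 1
G(6) = mex{1,0,0} = 2
G(7) = mex{1,0,0,0} = 2
G(8) = mex{1,1,0,0} = 2
G(9) = mex{2,1,1,0,0} = 3
G(10) = mex{2,1,1,1,0} = 3
G(11) = mex{2,2,1,1,0} = 3
G(12) = mex{3,2,2,1,1} = 0
G(13) = mex{3,2,2,2,1} = 0
G(14) = mex{3,3,2,2,1} = 0
G(15) = mex{0,3,3,2,2} = 1
G(16) = mex{0,3,3,3,2} = 1
G(17) = mex{0,0,3,3,2} = 1
G(18) = mex{1,0,0,3,3} = 2
G(19) = mex{1,0,0,0,3} = 2
G(20) = mex{1,1,0,0,3} = 2
G(21) = mex{2,1,1,0,0} = 3
G(22) = mex{2,1,1,1,0} = 3
G(23) = mex{2,2,1,1,0} = 3
G(24) = mex{3,2,2,1,1} = 0
Heap A: G(24) = 0.
Heap B: G(11) = 3.
Combined Grundy value = 0 ⊕ 3 = 3.
A winning move leaves total XOR = 0, i.e. changes one component's Grundy value g to g ⊕ X where X is the current total.
Heap A: need g' = 0⊕3 = 3. Options: 24−3→G=3, 24−5→G=2, 24−6→G=2, 24−7→G=1, 24−9→G=1. Hits: 1.
Heap B: need g' = 3⊕3 = 0. Options: 11−3→G=2, 11−5→G=2, 11−6→G=1, 11−7→G=1, 11−9→G=0. Hits: 1.

2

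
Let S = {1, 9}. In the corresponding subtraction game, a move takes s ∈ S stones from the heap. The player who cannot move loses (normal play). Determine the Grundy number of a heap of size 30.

0

n :  0  1  2  3  4  5  6  7  8  9 10 11 12 13 14 15 16 17 18 19 20 21 22 23 24 25 26 27 28 29 30
G :  0  1  0  1  0  1  0  1  0  1  0  1  0  1  0  1  0  1  0  1  0  1  0  1  0  1  0  1  0  1  0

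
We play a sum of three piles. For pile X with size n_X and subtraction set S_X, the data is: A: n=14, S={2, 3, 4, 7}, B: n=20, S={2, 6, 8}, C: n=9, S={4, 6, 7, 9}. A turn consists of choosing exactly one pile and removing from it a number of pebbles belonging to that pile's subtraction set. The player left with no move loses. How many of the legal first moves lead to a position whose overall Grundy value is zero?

Pile A, S = {2, 3, 4, 7}:
n :  0  1  2  3  4  5  6  7  8  9 10 11 12 13 14
G :  0  0  1  1  2  2  0  3  1  4  2  0  0  1  1
G_A(14) = 1.
Pile B, S = {2, 6, 8}:
n :  0  1  2  3  4  5  6  7  8  9 10 11 12 13 14 15 16 17 18 19 20
G :  0  0  1  1  0  0  1  1  2  2  3  3  2  2  0  0  1  1  0  0  1
G_B(20) = 1.
Pile C, S = {4, 6, 7, 9}:
n : 0 1 2 3 4 5 6 7 8 9
G : 0 0 0 0 1 1 1 1 2 2
G_C(9) = 2.
Combined Grundy value = 1 ⊕ 1 ⊕ 2 = 2.
A winning move leaves total XOR = 0, i.e. changes one component's Grundy value g to g ⊕ X where X is the current total.
Pile A: need g' = 1⊕2 = 3. Options: 14−2→G=0, 14−3→G=0, 14−4→G=2, 14−7→G=3. Hits: 1.
Pile B: need g' = 1⊕2 = 3. Options: 20−2→G=0, 20−6→G=0, 20−8→G=2. Hits: 0.
Pile C: need g' = 2⊕2 = 0. Options: 9−4→G=1, 9−6→G=0, 9−7→G=0, 9−9→G=0. Hits: 3.

4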